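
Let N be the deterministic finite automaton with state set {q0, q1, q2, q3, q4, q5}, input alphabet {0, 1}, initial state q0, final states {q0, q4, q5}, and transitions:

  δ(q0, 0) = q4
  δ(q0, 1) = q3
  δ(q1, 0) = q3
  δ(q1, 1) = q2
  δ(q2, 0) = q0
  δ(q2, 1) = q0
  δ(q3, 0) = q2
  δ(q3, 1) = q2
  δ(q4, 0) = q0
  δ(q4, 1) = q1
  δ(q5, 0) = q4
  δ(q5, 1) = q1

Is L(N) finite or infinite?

infinite

State q0 is reachable from the start and can reach an accepting state, and it lies on the cycle q0 → q3 → q2 → q0.
Traversing that cycle any number of times yields accepted strings of unbounded length, so the language is infinite.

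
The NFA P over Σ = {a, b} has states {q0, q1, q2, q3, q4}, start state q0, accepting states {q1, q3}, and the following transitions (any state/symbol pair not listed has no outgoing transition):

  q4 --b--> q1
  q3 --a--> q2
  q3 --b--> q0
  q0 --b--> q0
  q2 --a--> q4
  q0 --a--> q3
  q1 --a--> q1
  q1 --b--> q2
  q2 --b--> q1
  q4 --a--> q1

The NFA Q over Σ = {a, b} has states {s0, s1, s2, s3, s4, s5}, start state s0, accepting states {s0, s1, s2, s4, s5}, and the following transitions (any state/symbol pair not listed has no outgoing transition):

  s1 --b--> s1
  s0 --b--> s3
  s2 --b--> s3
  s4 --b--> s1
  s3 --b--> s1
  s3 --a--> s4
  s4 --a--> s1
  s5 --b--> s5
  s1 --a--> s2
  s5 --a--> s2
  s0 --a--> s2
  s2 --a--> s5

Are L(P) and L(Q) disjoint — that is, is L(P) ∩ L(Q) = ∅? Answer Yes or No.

The string a is accepted by both P and Q.
Hence L(P) ∩ L(Q) ≠ ∅.

No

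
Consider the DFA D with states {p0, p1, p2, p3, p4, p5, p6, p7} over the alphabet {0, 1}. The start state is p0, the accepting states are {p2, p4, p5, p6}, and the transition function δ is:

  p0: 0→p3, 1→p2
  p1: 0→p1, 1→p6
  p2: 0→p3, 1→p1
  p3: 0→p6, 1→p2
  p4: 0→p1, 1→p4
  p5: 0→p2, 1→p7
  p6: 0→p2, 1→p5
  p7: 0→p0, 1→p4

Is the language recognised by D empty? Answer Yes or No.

The string 1 is accepted: the run p0 → p2 ends in the accepting state p2.
Since at least one string is accepted, L(D) is not empty.

No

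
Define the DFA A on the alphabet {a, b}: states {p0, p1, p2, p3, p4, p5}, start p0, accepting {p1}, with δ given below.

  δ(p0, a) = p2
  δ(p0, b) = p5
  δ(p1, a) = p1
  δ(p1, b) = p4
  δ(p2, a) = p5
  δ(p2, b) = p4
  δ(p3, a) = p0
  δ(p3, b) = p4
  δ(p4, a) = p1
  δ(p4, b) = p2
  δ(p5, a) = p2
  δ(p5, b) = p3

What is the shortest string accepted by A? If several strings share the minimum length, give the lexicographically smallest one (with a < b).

A breadth-first search from p0 reaches an accepting state first via the path p0 → p2 → p4 → p1 on input aba.
No string of length < 3 is accepted (BFS exhausts all shorter strings without reaching an accepting state), and aba is the lexicographically least accepting string of length 3.

aba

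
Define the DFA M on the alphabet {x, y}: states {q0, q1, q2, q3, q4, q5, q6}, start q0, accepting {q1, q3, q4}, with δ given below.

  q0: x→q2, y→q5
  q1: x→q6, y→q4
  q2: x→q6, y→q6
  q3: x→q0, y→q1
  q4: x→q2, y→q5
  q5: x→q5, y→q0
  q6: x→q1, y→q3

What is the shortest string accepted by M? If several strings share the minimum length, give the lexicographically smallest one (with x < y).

xxx

A breadth-first search from q0 reaches an accepting state first via the path q0 → q2 → q6 → q1 on input xxx.
No string of length < 3 is accepted (BFS exhausts all shorter strings without reaching an accepting state), and xxx is the lexicographically least accepting string of length 3.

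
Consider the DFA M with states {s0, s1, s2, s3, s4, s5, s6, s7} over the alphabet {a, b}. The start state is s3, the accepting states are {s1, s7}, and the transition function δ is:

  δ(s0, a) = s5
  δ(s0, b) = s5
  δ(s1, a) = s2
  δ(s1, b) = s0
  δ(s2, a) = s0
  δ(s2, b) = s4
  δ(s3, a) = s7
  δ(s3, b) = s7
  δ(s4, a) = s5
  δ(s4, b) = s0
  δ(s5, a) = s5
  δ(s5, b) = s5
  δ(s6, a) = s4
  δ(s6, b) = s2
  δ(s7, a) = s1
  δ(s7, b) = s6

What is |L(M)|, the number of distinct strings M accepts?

4

The useful subgraph on states {s1, s3, s7} is acyclic, so L(M) is finite; the longest accepting path visits 3 useful states, giving maximum string length 2.
Counting accepting paths from s3 by length: 2 of length 1, 2 of length 2. Total 4.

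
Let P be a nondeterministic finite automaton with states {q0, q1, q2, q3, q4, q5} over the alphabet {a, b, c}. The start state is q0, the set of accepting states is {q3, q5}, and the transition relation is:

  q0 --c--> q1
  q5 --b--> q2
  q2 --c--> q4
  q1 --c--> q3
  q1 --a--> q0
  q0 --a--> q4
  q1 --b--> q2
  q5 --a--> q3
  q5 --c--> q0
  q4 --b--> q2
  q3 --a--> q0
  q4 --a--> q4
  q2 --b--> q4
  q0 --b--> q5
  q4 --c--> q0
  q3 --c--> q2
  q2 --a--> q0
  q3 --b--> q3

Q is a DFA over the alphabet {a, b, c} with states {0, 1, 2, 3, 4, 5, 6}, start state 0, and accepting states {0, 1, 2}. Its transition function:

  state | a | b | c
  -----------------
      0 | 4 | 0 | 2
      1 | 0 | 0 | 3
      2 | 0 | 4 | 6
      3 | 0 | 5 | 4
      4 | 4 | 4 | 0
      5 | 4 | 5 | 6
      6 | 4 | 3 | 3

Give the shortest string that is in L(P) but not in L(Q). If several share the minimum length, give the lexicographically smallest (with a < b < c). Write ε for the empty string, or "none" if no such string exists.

The string ba is accepted by P but not by Q.
No shorter string lies in the difference, and ba is the lexicographically first length-2 string in L(P) \ L(Q).

ba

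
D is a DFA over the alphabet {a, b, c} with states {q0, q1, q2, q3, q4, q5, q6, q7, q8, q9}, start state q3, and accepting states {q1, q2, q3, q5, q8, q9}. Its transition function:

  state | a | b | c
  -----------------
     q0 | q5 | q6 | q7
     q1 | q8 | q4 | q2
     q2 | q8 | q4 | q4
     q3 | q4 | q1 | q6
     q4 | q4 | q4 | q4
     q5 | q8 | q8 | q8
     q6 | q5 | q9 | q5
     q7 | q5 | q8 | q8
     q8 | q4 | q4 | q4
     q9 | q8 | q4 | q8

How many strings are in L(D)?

16

The useful subgraph on states {q1, q2, q3, q5, q6, q8, q9} is acyclic, so L(D) is finite; the longest accepting path visits 4 useful states, giving maximum string length 3.
Counting accepting paths from q3 by length: 1 of length 0, 1 of length 1, 5 of length 2, 9 of length 3. Total 16.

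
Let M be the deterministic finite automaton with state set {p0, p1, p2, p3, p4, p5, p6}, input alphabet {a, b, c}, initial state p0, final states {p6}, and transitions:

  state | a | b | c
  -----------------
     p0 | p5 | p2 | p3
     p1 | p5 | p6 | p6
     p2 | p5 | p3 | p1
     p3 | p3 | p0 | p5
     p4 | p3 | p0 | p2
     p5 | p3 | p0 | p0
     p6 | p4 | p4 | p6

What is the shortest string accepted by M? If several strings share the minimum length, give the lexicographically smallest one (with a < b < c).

A breadth-first search from p0 reaches an accepting state first via the path p0 → p2 → p1 → p6 on input bcb.
No string of length < 3 is accepted (BFS exhausts all shorter strings without reaching an accepting state), and bcb is the lexicographically least accepting string of length 3.

bcb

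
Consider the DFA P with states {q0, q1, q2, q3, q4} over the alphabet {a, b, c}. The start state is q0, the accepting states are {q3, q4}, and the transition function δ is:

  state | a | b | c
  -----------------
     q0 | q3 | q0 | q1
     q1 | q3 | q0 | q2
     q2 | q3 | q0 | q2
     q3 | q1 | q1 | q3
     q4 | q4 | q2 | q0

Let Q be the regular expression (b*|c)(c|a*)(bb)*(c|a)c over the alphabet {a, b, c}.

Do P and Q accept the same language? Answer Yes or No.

The string a is accepted by P but rejected by Q.
So L(P) ≠ L(Q).

No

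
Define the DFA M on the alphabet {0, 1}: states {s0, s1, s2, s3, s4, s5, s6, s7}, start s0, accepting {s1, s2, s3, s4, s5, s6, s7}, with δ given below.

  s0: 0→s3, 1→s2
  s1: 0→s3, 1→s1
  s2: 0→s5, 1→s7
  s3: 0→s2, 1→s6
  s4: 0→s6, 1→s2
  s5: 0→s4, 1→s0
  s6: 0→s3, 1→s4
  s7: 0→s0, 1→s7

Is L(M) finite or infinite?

infinite

State s0 is reachable from the start and can reach an accepting state, and it lies on the cycle s0 → s2 → s5 → s0.
Traversing that cycle any number of times yields accepted strings of unbounded length, so the language is infinite.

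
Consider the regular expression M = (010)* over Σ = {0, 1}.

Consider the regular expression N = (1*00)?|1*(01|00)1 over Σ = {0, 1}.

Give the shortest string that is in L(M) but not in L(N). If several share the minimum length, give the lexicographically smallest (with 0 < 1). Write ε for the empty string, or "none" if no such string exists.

010

The string 010 is accepted by M but not by N.
No shorter string lies in the difference, and 010 is the lexicographically first length-3 string in L(M) \ L(N).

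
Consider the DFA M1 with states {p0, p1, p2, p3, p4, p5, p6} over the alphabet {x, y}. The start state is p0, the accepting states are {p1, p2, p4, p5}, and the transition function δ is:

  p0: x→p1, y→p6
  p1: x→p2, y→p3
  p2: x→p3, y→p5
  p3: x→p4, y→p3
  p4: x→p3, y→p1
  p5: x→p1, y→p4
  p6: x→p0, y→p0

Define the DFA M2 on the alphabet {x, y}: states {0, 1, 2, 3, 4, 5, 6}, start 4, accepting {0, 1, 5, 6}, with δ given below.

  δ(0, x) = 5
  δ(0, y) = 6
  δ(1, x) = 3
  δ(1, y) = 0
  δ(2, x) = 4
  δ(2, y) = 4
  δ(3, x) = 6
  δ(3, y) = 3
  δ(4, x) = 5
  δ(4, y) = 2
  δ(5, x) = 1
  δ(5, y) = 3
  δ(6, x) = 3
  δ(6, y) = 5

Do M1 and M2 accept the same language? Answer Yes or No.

Yes

Exploring the product automaton M1 × M2 from the start pair (p0, 4), following both machines on each input symbol, reaches 7 state pairs: (p0, 4), (p1, 5), (p6, 2), (p2, 1), (p3, 3), (p5, 0), (p4, 6).
M1 accepts in {p1, p2, p4, p5} and M2 accepts in {0, 1, 5, 6}. In every reachable pair the two components are either both accepting — (p1, 5), (p2, 1), (p5, 0), (p4, 6) — or both non-accepting, so no string is accepted by exactly one of the machines: L(M1) \ L(M2) and L(M2) \ L(M1) are both empty.
Hence every string is accepted by M1 iff it is accepted by M2, and the two languages coincide.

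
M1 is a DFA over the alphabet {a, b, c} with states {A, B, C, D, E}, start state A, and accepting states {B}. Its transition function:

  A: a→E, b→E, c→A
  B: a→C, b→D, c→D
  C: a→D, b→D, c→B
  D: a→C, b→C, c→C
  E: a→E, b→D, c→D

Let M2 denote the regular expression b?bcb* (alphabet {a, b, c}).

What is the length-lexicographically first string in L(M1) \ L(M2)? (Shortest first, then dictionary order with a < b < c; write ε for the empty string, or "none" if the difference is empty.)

abac

The string abac is accepted by M1 but not by M2.
No shorter string lies in the difference, and abac is the lexicographically first length-4 string in L(M1) \ L(M2).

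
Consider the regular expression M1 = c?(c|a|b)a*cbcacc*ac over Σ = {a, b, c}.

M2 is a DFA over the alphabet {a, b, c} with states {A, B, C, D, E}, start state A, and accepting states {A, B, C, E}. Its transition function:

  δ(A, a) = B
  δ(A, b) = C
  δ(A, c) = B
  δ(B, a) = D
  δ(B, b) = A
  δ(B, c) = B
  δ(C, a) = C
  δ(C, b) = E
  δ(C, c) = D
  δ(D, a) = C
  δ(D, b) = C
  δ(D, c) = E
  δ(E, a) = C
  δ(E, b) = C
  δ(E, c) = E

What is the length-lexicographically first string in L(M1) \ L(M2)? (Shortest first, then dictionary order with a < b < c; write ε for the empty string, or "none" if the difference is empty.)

acbcacac

The string acbcacac is accepted by M1 but not by M2.
No shorter string lies in the difference, and acbcacac is the lexicographically first length-8 string in L(M1) \ L(M2).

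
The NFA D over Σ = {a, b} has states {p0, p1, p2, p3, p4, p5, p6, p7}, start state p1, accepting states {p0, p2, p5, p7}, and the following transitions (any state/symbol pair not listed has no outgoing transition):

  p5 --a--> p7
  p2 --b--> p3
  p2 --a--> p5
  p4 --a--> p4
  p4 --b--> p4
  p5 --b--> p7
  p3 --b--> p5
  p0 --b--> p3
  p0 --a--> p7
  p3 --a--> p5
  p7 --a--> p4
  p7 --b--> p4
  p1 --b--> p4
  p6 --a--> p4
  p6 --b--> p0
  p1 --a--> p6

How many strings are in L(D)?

The useful subgraph on states {p0, p1, p3, p5, p6, p7} is acyclic, so L(D) is finite; the longest accepting path visits 6 useful states, giving maximum string length 5.
Counting accepting paths from p1 by length: 1 of length 2, 1 of length 3, 2 of length 4, 4 of length 5. Total 8.

8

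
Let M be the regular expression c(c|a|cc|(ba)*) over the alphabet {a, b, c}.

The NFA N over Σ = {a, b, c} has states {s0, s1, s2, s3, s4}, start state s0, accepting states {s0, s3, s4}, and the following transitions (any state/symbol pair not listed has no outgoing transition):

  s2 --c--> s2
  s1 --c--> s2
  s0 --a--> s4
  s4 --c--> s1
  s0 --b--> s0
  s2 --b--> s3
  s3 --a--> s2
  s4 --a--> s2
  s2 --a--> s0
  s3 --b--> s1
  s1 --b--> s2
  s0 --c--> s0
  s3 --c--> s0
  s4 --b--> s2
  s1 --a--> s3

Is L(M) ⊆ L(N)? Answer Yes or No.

Converting the expression M to a DFA (subset construction, then merging equivalent states) gives the minimal DFA with states {m0, m1, m2, m3, m4, m5, m6}, start state m0, accepting states {m2, m3, m5, m6} and transitions m0: a→m1, b→m1, c→m2; m1: a→m1, b→m1, c→m1; m2: a→m3, b→m4, c→m5; m3: a→m1, b→m1, c→m1; m4: a→m6, b→m1, c→m1; m5: a→m1, b→m1, c→m3; m6: a→m1, b→m4, c→m1.
Exploring the product automaton M × N from the start pair (m0, s0), following both machines on each input symbol, reaches 14 state pairs: (m0, s0), (m1, s4), (m1, s0), (m2, s0), (m1, s2), (m1, s1), (m3, s4), (m4, s0), (m5, s0), (m1, s3), (m6, s4), (m3, s0), (m4, s2), (m6, s0).
M accepts in {m2, m3, m5, m6} and N accepts in {s0, s3, s4}. The reachable pairs whose M-component is accepting are (m2, s0), (m3, s4), (m5, s0), (m6, s4), (m3, s0), (m6, s0); in each of them the N-component is accepting too, so the product for L(M) \ L(N) (M-component accepting, N-component rejecting) has no reachable accepting pair and the difference is empty.
Hence every string in L(M) is also in L(N).

Yes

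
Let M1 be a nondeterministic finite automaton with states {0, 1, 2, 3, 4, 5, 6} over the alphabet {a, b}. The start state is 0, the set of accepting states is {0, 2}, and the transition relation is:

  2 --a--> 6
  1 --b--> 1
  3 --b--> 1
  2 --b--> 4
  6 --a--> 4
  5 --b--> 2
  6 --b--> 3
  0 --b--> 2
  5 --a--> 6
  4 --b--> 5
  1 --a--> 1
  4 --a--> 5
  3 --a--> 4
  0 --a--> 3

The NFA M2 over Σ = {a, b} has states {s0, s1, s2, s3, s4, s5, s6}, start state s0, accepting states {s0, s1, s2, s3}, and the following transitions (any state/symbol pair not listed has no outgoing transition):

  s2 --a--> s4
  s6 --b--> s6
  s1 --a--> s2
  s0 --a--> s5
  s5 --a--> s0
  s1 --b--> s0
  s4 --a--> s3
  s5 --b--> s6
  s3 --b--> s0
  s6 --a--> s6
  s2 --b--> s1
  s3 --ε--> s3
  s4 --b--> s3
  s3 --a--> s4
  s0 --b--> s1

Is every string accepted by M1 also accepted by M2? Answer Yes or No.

No

The string aaab is in L(M1) but not in L(M2).
So L(M1) ⊄ L(M2).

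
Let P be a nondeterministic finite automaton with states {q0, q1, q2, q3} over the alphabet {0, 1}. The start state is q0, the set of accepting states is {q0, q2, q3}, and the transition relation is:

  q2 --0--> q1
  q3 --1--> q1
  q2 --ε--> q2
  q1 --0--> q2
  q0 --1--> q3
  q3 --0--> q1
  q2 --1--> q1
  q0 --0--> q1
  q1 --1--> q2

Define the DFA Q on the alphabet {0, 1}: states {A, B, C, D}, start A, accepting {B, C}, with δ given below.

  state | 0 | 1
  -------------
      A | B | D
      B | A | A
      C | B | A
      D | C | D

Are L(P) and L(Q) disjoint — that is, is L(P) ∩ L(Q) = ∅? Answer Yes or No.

No

The string 100 is accepted by both P and Q.
Hence L(P) ∩ L(Q) ≠ ∅.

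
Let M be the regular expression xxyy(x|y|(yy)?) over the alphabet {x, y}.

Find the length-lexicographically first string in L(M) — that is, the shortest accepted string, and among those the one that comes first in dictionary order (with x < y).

By inspection of the expression, no string of length less than 4 matches, and xxyy is the lexicographically first match of length 4.

xxyy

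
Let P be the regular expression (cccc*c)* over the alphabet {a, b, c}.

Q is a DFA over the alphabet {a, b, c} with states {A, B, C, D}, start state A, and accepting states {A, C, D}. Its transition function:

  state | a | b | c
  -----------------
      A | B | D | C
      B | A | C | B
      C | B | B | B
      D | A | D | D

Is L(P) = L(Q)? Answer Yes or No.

The string cccc is accepted by P but rejected by Q.
So L(P) ≠ L(Q).

No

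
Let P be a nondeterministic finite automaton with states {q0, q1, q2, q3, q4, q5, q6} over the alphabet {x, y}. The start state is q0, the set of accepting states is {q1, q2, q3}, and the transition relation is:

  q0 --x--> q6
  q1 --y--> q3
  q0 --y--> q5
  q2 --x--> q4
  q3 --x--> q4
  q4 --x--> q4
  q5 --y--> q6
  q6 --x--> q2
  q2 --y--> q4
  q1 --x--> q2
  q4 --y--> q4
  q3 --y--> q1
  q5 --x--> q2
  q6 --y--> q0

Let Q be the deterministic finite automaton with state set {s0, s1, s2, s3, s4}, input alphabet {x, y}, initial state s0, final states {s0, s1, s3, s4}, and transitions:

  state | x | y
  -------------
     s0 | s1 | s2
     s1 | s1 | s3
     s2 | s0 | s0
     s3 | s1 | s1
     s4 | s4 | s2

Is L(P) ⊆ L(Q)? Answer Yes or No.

Exploring the product automaton P × Q from the start pair (q0, s0), following both machines on each input symbol, reaches 18 state pairs: (q0, s0), (q6, s1), (q5, s2), (q2, s1), (q0, s3), (q2, s0), (q6, s0), (q4, s1), (q4, s3), (q5, s1), (q4, s2), (q0, s2), (q6, s3), (q4, s0), (q5, s0), (q0, s1), (q6, s2), (q5, s3).
P accepts in {q1, q2, q3} and Q accepts in {s0, s1, s3, s4}. The reachable pairs whose P-component is accepting are (q2, s1), (q2, s0); in each of them the Q-component is accepting too, so the product for L(P) \ L(Q) (P-component accepting, Q-component rejecting) has no reachable accepting pair and the difference is empty.
Hence every string in L(P) is also in L(Q).

Yes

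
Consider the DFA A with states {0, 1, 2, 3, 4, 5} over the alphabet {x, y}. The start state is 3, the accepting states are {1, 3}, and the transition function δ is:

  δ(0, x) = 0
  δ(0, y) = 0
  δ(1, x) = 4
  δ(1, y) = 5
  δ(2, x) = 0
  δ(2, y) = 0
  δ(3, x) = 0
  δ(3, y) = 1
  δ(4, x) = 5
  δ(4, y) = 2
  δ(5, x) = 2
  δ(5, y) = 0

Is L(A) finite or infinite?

The useful states (reachable from 3 and able to reach an accepting state) are {1, 3}.
Restricted to these states the transition graph has no cycle, so every accepting path has bounded length and L is finite.

finite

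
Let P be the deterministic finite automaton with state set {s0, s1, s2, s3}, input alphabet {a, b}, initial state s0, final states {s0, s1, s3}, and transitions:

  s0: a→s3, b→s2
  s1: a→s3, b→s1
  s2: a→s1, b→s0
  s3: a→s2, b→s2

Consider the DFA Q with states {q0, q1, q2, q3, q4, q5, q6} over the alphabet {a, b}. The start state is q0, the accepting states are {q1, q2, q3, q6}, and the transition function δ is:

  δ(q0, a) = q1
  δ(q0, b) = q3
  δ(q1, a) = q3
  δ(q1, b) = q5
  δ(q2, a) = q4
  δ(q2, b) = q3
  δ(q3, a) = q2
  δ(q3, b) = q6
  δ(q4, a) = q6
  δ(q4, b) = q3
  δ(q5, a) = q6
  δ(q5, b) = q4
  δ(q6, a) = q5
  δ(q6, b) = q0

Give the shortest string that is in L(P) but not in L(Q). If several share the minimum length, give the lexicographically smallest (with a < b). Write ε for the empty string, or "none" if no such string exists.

The empty string ε is accepted by P but not by Q.
Since ε is the unique shortest string, it is the required witness.

ε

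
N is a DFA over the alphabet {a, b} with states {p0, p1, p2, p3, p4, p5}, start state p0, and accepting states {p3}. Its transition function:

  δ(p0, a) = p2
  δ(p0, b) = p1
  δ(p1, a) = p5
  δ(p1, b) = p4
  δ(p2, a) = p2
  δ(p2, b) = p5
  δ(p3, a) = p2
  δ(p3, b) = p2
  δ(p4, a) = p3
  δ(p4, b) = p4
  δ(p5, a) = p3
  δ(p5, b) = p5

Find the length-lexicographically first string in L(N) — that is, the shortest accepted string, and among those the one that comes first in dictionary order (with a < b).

aba

A breadth-first search from p0 reaches an accepting state first via the path p0 → p2 → p5 → p3 on input aba.
No string of length < 3 is accepted (BFS exhausts all shorter strings without reaching an accepting state), and aba is the lexicographically least accepting string of length 3.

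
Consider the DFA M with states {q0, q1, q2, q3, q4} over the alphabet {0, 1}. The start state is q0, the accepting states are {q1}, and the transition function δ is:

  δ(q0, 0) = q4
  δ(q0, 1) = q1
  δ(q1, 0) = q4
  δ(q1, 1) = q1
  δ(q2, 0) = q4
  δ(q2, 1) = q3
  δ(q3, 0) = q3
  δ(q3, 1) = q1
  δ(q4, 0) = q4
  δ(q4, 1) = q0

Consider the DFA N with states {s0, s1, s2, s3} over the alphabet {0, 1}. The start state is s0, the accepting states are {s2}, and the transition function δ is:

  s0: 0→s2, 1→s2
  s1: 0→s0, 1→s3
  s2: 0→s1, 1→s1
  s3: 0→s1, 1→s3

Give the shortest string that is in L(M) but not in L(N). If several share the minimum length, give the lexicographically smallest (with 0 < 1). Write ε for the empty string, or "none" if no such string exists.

The string 11 is accepted by M but not by N.
No shorter string lies in the difference, and 11 is the lexicographically first length-2 string in L(M) \ L(N).

11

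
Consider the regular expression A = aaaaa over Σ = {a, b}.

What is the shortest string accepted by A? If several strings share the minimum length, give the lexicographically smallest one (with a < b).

aaaaa

By inspection of the expression, no string of length less than 5 matches, and aaaaa is the lexicographically first match of length 5.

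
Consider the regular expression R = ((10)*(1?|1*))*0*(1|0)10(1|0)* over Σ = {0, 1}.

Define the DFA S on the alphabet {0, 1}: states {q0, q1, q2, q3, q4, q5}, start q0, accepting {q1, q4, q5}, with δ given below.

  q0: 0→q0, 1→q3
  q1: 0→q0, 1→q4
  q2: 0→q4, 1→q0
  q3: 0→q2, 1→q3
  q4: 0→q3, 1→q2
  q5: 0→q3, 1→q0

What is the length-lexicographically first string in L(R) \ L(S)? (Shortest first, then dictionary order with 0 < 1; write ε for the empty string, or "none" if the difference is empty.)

010

The string 010 is accepted by R but not by S.
No shorter string lies in the difference, and 010 is the lexicographically first length-3 string in L(R) \ L(S).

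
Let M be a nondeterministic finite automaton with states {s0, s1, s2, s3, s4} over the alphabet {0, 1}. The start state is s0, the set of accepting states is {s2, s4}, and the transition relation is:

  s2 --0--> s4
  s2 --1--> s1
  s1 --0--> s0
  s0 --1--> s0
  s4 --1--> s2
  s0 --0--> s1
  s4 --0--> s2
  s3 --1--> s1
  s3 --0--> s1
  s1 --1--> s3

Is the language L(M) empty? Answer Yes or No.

Yes

The states reachable from the start state are {s0, s1, s3}.
None of the accepting states {s2, s4} is reachable, so no string is accepted and L(M) = ∅.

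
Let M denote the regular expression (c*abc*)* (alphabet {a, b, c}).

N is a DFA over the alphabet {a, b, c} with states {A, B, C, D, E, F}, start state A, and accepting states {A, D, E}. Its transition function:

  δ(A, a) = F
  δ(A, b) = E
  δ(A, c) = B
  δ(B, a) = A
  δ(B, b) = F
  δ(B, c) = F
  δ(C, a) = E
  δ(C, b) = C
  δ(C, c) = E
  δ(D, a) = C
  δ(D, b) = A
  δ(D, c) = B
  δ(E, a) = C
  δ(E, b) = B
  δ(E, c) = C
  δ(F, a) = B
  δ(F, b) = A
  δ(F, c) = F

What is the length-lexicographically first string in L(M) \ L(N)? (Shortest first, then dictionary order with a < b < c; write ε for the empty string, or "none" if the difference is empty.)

The string abc is accepted by M but not by N.
No shorter string lies in the difference, and abc is the lexicographically first length-3 string in L(M) \ L(N).

abc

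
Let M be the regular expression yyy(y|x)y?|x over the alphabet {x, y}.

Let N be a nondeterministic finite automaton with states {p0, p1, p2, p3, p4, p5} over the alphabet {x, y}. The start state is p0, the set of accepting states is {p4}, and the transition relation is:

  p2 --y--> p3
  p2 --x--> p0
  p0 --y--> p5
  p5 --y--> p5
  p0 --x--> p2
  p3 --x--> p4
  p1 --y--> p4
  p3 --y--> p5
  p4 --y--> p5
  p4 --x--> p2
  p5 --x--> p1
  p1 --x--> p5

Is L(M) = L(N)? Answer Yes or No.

No

The string x is accepted by M but rejected by N.
So L(M) ≠ L(N).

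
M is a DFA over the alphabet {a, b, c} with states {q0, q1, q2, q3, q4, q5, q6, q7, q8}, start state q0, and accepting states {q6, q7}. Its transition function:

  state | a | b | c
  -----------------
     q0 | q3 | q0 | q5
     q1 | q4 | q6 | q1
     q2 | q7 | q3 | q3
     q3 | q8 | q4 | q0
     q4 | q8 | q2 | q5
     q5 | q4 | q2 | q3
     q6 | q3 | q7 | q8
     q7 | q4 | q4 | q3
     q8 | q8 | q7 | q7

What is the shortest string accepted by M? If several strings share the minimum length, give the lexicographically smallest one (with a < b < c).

A breadth-first search from q0 reaches an accepting state first via the path q0 → q3 → q8 → q7 on input aab.
No string of length < 3 is accepted (BFS exhausts all shorter strings without reaching an accepting state), and aab is the lexicographically least accepting string of length 3.

aab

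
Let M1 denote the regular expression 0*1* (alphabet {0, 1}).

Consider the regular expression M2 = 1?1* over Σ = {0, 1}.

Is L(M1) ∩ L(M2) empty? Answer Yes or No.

The empty string ε is accepted by both M1 and M2.
Hence L(M1) ∩ L(M2) ≠ ∅.

No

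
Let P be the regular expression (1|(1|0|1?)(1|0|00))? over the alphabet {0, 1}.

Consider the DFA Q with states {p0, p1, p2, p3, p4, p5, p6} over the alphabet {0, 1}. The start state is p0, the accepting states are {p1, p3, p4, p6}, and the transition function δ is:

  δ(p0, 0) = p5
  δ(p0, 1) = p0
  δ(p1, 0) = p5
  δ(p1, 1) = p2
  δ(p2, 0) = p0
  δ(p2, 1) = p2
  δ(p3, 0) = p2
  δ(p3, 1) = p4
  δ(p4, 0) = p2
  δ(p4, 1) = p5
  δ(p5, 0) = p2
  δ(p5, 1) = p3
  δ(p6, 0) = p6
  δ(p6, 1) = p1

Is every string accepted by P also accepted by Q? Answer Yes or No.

The empty string ε is in L(P) but not in L(Q).
So L(P) ⊄ L(Q).

No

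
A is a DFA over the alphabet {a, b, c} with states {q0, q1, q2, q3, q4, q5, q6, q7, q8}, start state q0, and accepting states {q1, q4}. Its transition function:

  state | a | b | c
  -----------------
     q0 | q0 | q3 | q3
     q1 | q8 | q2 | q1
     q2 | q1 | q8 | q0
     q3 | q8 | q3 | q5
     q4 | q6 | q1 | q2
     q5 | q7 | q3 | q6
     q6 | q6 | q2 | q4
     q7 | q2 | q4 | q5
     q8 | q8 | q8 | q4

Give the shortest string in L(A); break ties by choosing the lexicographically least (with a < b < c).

bac

A breadth-first search from q0 reaches an accepting state first via the path q0 → q3 → q8 → q4 on input bac.
No string of length < 3 is accepted (BFS exhausts all shorter strings without reaching an accepting state), and bac is the lexicographically least accepting string of length 3.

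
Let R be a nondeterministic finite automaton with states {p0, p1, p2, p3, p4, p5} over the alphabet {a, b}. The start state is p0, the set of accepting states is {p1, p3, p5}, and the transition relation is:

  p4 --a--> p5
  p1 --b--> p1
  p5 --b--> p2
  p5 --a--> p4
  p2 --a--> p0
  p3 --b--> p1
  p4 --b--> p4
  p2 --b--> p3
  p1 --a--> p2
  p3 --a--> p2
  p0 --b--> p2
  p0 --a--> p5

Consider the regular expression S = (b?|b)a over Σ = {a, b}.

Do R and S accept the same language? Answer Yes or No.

The string bb is accepted by R but rejected by S.
So L(R) ≠ L(S).

No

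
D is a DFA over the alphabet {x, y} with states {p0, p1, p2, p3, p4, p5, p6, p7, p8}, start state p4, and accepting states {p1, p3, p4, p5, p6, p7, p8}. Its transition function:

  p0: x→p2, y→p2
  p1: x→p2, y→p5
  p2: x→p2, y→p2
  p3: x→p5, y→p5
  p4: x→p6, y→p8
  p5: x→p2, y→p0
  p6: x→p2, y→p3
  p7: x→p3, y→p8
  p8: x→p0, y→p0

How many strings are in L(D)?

The useful subgraph on states {p3, p4, p5, p6, p8} is acyclic, so L(D) is finite; the longest accepting path visits 4 useful states, giving maximum string length 3.
Counting accepting paths from p4 by length: 1 of length 0, 2 of length 1, 1 of length 2, 2 of length 3. Total 6.

6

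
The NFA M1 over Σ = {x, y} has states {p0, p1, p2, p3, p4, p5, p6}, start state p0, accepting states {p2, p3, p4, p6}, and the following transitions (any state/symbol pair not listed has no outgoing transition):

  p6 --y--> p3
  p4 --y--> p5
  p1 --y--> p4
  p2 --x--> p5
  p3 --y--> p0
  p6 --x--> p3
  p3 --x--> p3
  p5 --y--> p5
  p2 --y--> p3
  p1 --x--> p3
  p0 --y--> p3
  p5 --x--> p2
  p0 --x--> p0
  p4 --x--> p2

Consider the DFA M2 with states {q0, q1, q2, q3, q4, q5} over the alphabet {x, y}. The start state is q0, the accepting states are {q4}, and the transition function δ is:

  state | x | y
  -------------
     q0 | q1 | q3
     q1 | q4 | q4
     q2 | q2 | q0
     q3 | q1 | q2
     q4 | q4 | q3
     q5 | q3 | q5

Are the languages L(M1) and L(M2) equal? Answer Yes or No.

No

The string y is accepted by M1 but rejected by M2.
So L(M1) ≠ L(M2).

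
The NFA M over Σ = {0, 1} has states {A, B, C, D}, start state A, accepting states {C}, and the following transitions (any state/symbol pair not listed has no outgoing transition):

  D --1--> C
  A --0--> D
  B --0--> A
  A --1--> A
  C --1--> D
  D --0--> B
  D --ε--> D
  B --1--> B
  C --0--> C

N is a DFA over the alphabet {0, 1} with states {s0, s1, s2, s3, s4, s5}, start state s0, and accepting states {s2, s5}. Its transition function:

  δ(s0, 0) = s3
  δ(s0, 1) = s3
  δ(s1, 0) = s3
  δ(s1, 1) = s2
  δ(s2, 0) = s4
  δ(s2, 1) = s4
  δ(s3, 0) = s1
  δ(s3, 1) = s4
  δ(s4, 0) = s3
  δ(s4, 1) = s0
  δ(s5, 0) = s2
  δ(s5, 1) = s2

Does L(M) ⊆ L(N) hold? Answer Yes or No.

No

The string 01 is in L(M) but not in L(N).
So L(M) ⊄ L(N).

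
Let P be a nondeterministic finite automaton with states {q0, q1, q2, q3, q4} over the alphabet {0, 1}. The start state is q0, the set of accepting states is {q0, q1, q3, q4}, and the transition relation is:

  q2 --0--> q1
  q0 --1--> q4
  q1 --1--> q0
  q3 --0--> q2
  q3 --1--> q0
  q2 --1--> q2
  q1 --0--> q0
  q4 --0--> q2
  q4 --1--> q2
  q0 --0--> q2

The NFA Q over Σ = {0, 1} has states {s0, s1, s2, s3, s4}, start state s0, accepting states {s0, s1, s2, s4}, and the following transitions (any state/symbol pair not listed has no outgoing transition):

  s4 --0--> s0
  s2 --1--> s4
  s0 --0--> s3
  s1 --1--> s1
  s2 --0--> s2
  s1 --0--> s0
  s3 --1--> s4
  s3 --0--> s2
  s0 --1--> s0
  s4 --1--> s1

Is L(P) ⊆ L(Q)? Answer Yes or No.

No

The string 110 is in L(P) but not in L(Q).
So L(P) ⊄ L(Q).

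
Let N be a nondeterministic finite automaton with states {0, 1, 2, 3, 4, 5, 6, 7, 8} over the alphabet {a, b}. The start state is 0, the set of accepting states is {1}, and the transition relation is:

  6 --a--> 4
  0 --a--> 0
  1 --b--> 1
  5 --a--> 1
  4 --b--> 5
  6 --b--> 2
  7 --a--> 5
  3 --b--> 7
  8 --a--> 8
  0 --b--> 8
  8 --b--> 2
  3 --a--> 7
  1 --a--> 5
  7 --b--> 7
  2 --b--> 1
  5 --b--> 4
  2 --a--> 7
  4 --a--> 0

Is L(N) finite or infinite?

infinite

State 0 is reachable from the start and can reach an accepting state, and it lies on the cycle 0 → 0.
Traversing that cycle any number of times yields accepted strings of unbounded length, so the language is infinite.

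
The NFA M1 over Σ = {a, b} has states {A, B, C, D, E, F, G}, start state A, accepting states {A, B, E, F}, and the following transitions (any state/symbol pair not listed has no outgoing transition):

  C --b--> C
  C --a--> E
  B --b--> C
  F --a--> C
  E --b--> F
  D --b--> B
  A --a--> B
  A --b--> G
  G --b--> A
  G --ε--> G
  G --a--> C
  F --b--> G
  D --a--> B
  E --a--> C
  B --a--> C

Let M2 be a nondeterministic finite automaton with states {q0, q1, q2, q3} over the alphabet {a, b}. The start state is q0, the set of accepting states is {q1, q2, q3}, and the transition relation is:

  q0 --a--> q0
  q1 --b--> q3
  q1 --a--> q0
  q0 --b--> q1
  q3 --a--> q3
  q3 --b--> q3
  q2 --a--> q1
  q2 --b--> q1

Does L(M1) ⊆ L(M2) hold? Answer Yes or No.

The empty string ε is in L(M1) but not in L(M2).
So L(M1) ⊄ L(M2).

No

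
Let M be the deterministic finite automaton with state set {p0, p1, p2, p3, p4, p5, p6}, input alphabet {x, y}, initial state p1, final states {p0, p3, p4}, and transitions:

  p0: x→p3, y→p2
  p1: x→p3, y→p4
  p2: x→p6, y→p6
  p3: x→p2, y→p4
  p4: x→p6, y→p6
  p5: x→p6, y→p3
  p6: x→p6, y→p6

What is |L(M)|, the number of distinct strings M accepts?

The useful subgraph on states {p1, p3, p4} is acyclic, so L(M) is finite; the longest accepting path visits 3 useful states, giving maximum string length 2.
Counting accepting paths from p1 by length: 2 of length 1, 1 of length 2. Total 3.

3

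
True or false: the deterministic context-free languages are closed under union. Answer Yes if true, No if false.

{aⁿbⁿ : n≥0} and {aⁿb²ⁿ : n≥0} are each accepted by a deterministic PDA (push the a's; pop one per b, respectively one per two b's), but their union U is not. Suppose a DPDA M accepted U. Being deterministic, M has a single run on aⁿb²ⁿ, and since aⁿbⁿ ∈ U that run passes through an accepting configuration right after consuming the prefix aⁿbⁿ and then goes on to accept again after n more b's. Build an ordinary (nondeterministic) PDA M′ that simulates M on a's and b's and, at any moment when M is in an accepting state, may switch to a second mode in which it reads only c's, feeding each c to M as a b; M′ accepts when M does. Then M′ accepts aⁱbʲcᵏ (k≥1) exactly when both aⁱbʲ ∈ U and aⁱbʲ⁺ᵏ ∈ U, and checking the four cases (i=j or j=2i, combined with j+k=i or j+k=2i) leaves only i=j=k: so L(M′) ∩ a*b*c⁺ = {aⁿbⁿcⁿ : n≥1} would be context-free, which it is not (pumping lemma) — contradiction. (The union is an unambiguous CFL; it is determinism, not unambiguity, that fails.)

No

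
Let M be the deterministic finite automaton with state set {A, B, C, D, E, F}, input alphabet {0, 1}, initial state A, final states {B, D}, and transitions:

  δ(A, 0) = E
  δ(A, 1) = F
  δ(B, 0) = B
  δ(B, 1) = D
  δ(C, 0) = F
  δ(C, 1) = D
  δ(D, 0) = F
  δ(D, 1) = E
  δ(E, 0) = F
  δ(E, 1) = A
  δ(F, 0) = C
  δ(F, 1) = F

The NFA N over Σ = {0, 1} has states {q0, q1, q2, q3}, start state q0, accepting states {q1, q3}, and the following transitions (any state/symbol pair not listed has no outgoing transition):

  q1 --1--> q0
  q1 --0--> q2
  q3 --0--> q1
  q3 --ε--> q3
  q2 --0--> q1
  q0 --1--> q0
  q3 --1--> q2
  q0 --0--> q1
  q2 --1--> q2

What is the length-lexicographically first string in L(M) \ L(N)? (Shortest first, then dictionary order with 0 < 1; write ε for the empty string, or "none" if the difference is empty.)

The string 101 is accepted by M but not by N.
No shorter string lies in the difference, and 101 is the lexicographically first length-3 string in L(M) \ L(N).

101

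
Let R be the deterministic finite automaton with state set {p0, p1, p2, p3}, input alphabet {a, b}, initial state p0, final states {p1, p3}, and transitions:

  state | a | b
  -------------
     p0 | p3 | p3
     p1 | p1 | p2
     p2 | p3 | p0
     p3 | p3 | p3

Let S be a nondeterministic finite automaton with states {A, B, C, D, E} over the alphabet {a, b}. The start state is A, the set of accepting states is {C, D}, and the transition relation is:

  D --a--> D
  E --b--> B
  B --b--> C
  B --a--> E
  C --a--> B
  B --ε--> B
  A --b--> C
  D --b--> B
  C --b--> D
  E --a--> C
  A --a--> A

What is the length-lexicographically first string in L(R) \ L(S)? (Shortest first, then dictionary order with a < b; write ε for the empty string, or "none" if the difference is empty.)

The string a is accepted by R but not by S.
No shorter string lies in the difference, and a is the lexicographically first length-1 string in L(R) \ L(S).

a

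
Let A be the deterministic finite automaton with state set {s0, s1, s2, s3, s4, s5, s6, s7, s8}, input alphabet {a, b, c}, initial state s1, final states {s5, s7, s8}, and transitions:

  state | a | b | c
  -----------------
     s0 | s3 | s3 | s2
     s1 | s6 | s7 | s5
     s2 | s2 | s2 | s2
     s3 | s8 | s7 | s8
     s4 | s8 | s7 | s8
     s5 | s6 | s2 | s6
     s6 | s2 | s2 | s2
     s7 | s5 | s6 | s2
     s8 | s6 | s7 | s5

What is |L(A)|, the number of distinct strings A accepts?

The useful subgraph on states {s1, s5, s7} is acyclic, so L(A) is finite; the longest accepting path visits 3 useful states, giving maximum string length 2.
Counting accepting paths from s1 by length: 2 of length 1, 1 of length 2. Total 3.

3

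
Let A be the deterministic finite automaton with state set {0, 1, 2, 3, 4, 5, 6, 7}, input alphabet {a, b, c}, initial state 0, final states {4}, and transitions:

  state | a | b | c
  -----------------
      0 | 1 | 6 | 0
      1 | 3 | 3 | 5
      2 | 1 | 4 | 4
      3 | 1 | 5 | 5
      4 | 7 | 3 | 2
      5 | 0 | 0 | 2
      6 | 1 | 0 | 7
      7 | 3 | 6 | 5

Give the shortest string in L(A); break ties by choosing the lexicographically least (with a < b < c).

accb

A breadth-first search from 0 reaches an accepting state first via the path 0 → 1 → 5 → 2 → 4 on input accb.
No string of length < 4 is accepted (BFS exhausts all shorter strings without reaching an accepting state), and accb is the lexicographically least accepting string of length 4.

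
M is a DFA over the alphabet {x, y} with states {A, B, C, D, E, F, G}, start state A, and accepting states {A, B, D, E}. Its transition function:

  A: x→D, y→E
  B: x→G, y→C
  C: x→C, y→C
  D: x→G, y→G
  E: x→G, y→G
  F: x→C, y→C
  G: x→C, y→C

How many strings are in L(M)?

The useful subgraph on states {A, D, E} is acyclic, so L(M) is finite; the longest accepting path visits 2 useful states, giving maximum string length 1.
Counting accepting paths from A by length: 1 of length 0, 2 of length 1. Total 3.

3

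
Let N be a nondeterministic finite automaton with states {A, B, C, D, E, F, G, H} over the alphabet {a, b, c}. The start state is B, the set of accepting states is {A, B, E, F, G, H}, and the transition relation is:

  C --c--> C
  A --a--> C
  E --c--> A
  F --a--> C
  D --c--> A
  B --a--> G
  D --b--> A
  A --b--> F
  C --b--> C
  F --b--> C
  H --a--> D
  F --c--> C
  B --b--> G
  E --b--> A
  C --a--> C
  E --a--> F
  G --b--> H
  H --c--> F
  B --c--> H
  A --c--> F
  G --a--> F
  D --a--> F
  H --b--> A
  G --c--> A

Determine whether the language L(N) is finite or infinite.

The useful states (reachable from B and able to reach an accepting state) are {A, B, D, F, G, H}.
Restricted to these states the transition graph has no cycle, so every accepting path has bounded length and L is finite.

finite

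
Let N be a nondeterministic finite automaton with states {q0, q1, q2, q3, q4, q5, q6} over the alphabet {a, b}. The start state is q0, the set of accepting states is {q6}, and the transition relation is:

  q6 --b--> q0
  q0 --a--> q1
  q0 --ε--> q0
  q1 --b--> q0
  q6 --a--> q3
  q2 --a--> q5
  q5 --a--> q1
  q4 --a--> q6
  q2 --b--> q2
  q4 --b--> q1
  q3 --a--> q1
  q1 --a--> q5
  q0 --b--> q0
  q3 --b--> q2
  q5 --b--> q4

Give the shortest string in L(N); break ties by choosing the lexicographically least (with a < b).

aaba

A breadth-first search from q0 reaches an accepting state first via the path q0 → q1 → q5 → q4 → q6 on input aaba.
No string of length < 4 is accepted (BFS exhausts all shorter strings without reaching an accepting state), and aaba is the lexicographically least accepting string of length 4.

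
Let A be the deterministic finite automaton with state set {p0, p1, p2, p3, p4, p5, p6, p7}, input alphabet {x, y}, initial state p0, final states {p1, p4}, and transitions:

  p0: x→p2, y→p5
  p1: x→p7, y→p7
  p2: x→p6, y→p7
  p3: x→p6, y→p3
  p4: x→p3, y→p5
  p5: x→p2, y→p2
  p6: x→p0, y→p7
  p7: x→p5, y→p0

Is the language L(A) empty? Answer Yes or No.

The states reachable from the start state are {p0, p2, p5, p6, p7}.
None of the accepting states {p1, p4} is reachable, so no string is accepted and L(A) = ∅.

Yes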